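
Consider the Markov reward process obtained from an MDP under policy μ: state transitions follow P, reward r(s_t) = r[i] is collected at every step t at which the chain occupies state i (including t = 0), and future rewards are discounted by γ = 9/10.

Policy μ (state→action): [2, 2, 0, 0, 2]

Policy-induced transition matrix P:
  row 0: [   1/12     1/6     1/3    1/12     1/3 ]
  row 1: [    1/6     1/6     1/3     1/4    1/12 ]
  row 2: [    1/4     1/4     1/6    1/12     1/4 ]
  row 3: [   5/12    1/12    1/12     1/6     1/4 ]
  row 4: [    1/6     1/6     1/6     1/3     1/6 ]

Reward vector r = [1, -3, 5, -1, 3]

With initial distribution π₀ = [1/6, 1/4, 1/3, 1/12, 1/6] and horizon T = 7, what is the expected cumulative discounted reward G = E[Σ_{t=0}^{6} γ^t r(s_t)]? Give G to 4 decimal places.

G = 6.7928

t=0: π = [0.1667, 0.2500, 0.3333, 0.0833, 0.1667], E[r] = 1.5000, γ^t·E[r] = 1.500000, running G = 1.500000
t=1: π = [0.2014, 0.1875, 0.2292, 0.1736, 0.2083], E[r] = 1.2361, γ^t·E[r] = 1.112500, running G = 2.612500
t=2: π = [0.2124, 0.1713, 0.2170, 0.1811, 0.2182], E[r] = 1.2569, γ^t·E[r] = 1.018125, running G = 3.630625
t=3: π = [0.2123, 0.1697, 0.2155, 0.1815, 0.2210], E[r] = 1.2623, γ^t·E[r] = 0.920250, running G = 4.550875
t=4: π = [0.2123, 0.1695, 0.2152, 0.1820, 0.2210], E[r] = 1.2609, γ^t·E[r] = 0.827260, running G = 5.378135
t=5: π = [0.2124, 0.1694, 0.2151, 0.1820, 0.2210], E[r] = 1.2609, γ^t·E[r] = 0.744524, running G = 6.122659
t=6: π = [0.2124, 0.1694, 0.2151, 0.1820, 0.2210], E[r] = 1.2609, γ^t·E[r] = 0.670115, running G = 6.792774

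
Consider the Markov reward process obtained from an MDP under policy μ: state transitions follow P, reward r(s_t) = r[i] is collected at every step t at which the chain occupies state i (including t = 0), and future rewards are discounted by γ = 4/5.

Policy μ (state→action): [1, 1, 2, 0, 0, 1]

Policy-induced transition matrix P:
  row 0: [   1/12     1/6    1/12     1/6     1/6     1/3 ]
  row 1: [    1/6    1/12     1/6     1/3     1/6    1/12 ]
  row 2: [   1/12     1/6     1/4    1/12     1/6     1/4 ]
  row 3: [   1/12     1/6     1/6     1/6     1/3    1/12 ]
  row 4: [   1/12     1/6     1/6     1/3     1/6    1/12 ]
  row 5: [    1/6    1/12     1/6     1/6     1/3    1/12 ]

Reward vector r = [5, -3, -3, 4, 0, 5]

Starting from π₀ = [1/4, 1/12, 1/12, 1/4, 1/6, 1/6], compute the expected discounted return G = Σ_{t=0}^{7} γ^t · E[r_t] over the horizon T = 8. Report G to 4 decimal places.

t=0: π = [0.2500, 0.0833, 0.0833, 0.2500, 0.1667, 0.1667], E[r] = 2.5833, γ^t·E[r] = 2.583333, running G = 2.583333
t=1: π = [0.1042, 0.1458, 0.1528, 0.2014, 0.2361, 0.1597], E[r] = 1.2292, γ^t·E[r] = 0.983333, running G = 3.566667
t=2: π = [0.1088, 0.1412, 0.1707, 0.2176, 0.2269, 0.1348], E[r] = 1.1528, γ^t·E[r] = 0.737778, running G = 4.304444
t=3: π = [0.1063, 0.1437, 0.1718, 0.2138, 0.2254, 0.1390], E[r] = 1.1353, γ^t·E[r] = 0.581259, running G = 4.885704
t=4: π = [0.1069, 0.1431, 0.1721, 0.2139, 0.2255, 0.1386], E[r] = 1.1369, γ^t·E[r] = 0.465691, running G = 5.351394
t=5: π = [0.1068, 0.1432, 0.1721, 0.2138, 0.2254, 0.1387], E[r] = 1.1369, γ^t·E[r] = 0.372525, running G = 5.723919
t=6: π = [0.1068, 0.1432, 0.1721, 0.2138, 0.2254, 0.1387], E[r] = 1.1369, γ^t·E[r] = 0.298038, running G = 6.021957
t=7: π = [0.1068, 0.1432, 0.1721, 0.2138, 0.2254, 0.1387], E[r] = 1.1369, γ^t·E[r] = 0.238430, running G = 6.260387

G = 6.2604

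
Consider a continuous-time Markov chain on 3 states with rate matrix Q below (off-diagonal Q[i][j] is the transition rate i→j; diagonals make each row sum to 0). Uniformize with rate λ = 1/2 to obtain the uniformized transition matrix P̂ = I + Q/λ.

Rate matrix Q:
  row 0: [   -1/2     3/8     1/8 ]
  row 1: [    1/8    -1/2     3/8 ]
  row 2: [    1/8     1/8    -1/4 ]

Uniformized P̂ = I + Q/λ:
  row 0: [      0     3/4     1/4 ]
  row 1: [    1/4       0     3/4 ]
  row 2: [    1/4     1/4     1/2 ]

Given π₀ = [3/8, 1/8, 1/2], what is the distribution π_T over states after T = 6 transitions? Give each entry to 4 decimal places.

t=0: π = [0.3750, 0.1250, 0.5000]
t=1: π = [0.1563, 0.4063, 0.4375]
t=2: π = [0.2109, 0.2266, 0.5625]
t=3: π = [0.1973, 0.2988, 0.5039]
t=4: π = [0.2007, 0.2739, 0.5254]
t=5: π = [0.1998, 0.2819, 0.5183]
t=6: π = [0.2000, 0.2794, 0.5205]

π = [0.2000, 0.2794, 0.5205]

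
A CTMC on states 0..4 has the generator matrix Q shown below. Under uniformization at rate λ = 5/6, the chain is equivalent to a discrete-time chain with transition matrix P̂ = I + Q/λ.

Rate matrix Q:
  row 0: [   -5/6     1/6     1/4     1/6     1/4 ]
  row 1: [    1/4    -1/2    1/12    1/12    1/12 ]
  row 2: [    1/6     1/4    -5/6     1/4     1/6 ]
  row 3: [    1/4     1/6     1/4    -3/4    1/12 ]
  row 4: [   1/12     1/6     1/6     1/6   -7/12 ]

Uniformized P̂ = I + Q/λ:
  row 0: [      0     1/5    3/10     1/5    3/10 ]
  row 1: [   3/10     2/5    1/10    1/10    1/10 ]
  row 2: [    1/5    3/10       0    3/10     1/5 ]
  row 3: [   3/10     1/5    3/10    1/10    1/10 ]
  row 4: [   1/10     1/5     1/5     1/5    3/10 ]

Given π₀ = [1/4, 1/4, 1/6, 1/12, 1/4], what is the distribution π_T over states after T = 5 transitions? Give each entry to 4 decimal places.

t=0: π = [0.2500, 0.2500, 0.1667, 0.0833, 0.2500]
t=1: π = [0.1583, 0.2667, 0.1750, 0.1833, 0.2167]
t=2: π = [0.1917, 0.2708, 0.1725, 0.1725, 0.1925]
t=3: π = [0.1868, 0.2714, 0.1748, 0.1729, 0.1941]
t=4: π = [0.1877, 0.2718, 0.1739, 0.1731, 0.1937]
t=5: π = [0.1876, 0.2717, 0.1741, 0.1729, 0.1937]

π = [0.1876, 0.2717, 0.1741, 0.1729, 0.1937]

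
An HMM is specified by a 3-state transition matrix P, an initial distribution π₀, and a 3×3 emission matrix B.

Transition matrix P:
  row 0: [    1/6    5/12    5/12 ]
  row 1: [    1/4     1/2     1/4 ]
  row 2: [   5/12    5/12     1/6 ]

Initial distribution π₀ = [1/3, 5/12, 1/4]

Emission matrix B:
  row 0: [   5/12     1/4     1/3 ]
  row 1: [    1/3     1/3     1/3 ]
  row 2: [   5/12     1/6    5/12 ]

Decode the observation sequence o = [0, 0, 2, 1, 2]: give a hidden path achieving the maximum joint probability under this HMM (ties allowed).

path = [1, 1, 1, 1, 1]

t=0: δ = [1.389e-01, 1.389e-01, 1.042e-01]  (obs o_0=0)
t=1: δ = [1.808e-02, 2.315e-02, 2.411e-02]  ψ = [2, 1, 0]  (obs o_1=0)
t=2: δ = [3.349e-03, 3.858e-03, 3.140e-03]  ψ = [2, 1, 0]  (obs o_2=2)
t=3: δ = [3.270e-04, 6.430e-04, 2.326e-04]  ψ = [2, 1, 0]  (obs o_3=1)
t=4: δ = [5.358e-05, 1.072e-04, 6.698e-05]  ψ = [1, 1, 1]  (obs o_4=2)
backtrack: best end state = 1; path = [1, 1, 1, 1, 1]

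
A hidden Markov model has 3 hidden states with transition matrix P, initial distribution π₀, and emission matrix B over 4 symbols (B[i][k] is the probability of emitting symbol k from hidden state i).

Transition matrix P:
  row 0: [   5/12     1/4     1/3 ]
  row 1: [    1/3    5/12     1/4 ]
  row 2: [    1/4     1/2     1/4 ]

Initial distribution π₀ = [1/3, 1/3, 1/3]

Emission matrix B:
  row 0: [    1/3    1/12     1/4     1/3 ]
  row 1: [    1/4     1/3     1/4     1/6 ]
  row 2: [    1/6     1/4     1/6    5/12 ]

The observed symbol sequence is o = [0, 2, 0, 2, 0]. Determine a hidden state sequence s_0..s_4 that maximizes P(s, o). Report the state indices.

t=0: δ = [1.111e-01, 8.333e-02, 5.556e-02]  (obs o_0=0)
t=1: δ = [1.157e-02, 8.681e-03, 6.173e-03]  ψ = [0, 1, 0]  (obs o_1=2)
t=2: δ = [1.608e-03, 9.042e-04, 6.430e-04]  ψ = [0, 1, 0]  (obs o_2=0)
t=3: δ = [1.674e-04, 1.005e-04, 8.931e-05]  ψ = [0, 0, 0]  (obs o_3=2)
t=4: δ = [2.326e-05, 1.116e-05, 9.303e-06]  ψ = [0, 2, 0]  (obs o_4=0)
backtrack: best end state = 0; path = [0, 0, 0, 0, 0]

path = [0, 0, 0, 0, 0]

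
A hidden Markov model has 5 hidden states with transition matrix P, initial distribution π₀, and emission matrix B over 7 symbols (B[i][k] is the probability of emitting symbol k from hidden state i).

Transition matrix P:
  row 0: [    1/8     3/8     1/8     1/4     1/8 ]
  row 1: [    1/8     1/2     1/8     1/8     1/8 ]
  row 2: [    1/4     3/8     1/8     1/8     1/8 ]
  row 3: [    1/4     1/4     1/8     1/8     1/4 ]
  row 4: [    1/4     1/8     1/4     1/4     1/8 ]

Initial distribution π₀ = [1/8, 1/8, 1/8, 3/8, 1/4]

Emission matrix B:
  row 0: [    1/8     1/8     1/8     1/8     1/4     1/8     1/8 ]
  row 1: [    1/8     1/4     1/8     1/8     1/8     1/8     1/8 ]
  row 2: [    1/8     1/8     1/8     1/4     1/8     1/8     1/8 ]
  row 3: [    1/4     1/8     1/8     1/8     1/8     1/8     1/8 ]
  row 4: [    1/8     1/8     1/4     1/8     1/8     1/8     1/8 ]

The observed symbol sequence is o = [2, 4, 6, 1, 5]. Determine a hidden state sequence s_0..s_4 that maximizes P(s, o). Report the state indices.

path = [4, 0, 1, 1, 1]

t=0: δ = [1.562e-02, 1.562e-02, 1.562e-02, 4.688e-02, 6.250e-02]  (obs o_0=2)
t=1: δ = [3.906e-03, 1.465e-03, 1.953e-03, 1.953e-03, 1.465e-03]  ψ = [4, 3, 4, 4, 3]  (obs o_1=4)
t=2: δ = [6.104e-05, 1.831e-04, 6.104e-05, 1.221e-04, 6.104e-05]  ψ = [0, 0, 0, 0, 0]  (obs o_2=6)
t=3: δ = [3.815e-06, 2.289e-05, 2.861e-06, 2.861e-06, 3.815e-06]  ψ = [3, 1, 1, 1, 3]  (obs o_3=1)
t=4: δ = [3.576e-07, 1.431e-06, 3.576e-07, 3.576e-07, 3.576e-07]  ψ = [1, 1, 1, 1, 1]  (obs o_4=5)
backtrack: best end state = 1; path = [4, 0, 1, 1, 1]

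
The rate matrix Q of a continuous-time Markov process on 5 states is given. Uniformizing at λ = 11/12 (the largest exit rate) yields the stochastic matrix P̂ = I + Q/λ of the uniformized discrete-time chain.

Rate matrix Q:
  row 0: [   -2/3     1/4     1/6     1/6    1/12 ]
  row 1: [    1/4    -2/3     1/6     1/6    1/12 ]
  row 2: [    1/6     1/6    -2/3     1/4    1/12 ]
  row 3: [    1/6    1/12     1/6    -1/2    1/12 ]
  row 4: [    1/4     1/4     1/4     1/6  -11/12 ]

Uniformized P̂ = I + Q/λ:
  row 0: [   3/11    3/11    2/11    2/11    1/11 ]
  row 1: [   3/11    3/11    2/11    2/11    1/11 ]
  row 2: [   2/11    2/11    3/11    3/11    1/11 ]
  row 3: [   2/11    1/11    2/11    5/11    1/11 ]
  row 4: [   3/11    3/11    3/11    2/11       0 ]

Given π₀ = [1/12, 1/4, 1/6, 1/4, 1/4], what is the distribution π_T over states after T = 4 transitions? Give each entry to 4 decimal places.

t=0: π = [0.0833, 0.2500, 0.1667, 0.2500, 0.2500]
t=1: π = [0.2348, 0.2121, 0.2197, 0.2652, 0.0682]
t=2: π = [0.2287, 0.2045, 0.2080, 0.2741, 0.0847]
t=3: π = [0.2289, 0.2040, 0.2084, 0.2755, 0.0832]
t=4: π = [0.2287, 0.2037, 0.2083, 0.2759, 0.0833]

π = [0.2287, 0.2037, 0.2083, 0.2759, 0.0833]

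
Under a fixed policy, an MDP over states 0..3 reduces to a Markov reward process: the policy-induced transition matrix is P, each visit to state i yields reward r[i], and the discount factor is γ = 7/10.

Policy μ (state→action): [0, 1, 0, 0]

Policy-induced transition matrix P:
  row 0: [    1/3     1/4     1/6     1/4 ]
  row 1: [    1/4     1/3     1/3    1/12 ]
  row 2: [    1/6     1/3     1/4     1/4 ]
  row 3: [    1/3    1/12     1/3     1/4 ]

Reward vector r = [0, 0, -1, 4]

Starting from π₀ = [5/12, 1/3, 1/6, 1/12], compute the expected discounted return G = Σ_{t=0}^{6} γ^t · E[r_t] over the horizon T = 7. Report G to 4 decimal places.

t=0: π = [0.4167, 0.3333, 0.1667, 0.0833], E[r] = 0.1667, γ^t·E[r] = 0.166667, running G = 0.166667
t=1: π = [0.2778, 0.2778, 0.2500, 0.1944], E[r] = 0.5278, γ^t·E[r] = 0.369444, running G = 0.536111
t=2: π = [0.2685, 0.2616, 0.2662, 0.2037], E[r] = 0.5486, γ^t·E[r] = 0.268819, running G = 0.804931
t=3: π = [0.2672, 0.2600, 0.2664, 0.2064], E[r] = 0.5592, γ^t·E[r] = 0.191813, running G = 0.996743
t=4: π = [0.2673, 0.2595, 0.2666, 0.2067], E[r] = 0.5600, γ^t·E[r] = 0.134466, running G = 1.131209
t=5: π = [0.2673, 0.2594, 0.2666, 0.2068], E[r] = 0.5604, γ^t·E[r] = 0.094195, running G = 1.225404
t=6: π = [0.2673, 0.2594, 0.2666, 0.2068], E[r] = 0.5605, γ^t·E[r] = 0.065942, running G = 1.291346

G = 1.2913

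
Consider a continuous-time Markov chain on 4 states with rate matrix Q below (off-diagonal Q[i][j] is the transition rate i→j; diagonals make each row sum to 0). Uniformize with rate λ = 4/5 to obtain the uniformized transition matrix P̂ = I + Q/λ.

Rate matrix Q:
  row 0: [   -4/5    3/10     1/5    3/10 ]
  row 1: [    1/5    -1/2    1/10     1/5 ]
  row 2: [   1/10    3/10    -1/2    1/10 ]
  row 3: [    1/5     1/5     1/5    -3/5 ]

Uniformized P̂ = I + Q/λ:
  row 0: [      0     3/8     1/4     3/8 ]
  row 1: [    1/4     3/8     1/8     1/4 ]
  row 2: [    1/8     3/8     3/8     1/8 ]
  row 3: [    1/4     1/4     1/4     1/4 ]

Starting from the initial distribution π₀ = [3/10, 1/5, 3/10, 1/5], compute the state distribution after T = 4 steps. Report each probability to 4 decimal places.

π = [0.1768, 0.3446, 0.2364, 0.2422]

t=0: π = [0.3000, 0.2000, 0.3000, 0.2000]
t=1: π = [0.1375, 0.3500, 0.2625, 0.2500]
t=2: π = [0.1828, 0.3438, 0.2391, 0.2344]
t=3: π = [0.1744, 0.3457, 0.2369, 0.2430]
t=4: π = [0.1768, 0.3446, 0.2364, 0.2422]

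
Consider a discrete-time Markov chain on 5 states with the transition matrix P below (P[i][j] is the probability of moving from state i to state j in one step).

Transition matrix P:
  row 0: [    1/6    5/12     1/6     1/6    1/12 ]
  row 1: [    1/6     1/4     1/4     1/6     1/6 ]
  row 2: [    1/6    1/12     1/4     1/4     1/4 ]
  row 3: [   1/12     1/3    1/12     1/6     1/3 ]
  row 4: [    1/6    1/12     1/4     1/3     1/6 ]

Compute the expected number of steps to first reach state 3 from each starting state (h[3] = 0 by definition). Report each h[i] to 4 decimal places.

First-step conditioning: h[3] = 0; for i ≠ 3, h[i] = 1 + Σ_k P[i][k]·h[k].
  h[0] = 1 + 1/6·h[0] + 5/12·h[1] + 1/6·h[2] + 1/12·h[4]
  h[1] = 1 + 1/6·h[0] + 1/4·h[1] + 1/4·h[2] + 1/6·h[4]
  h[2] = 1 + 1/6·h[0] + 1/12·h[1] + 1/4·h[2] + 1/4·h[4]
  h[4] = 1 + 1/6·h[0] + 1/12·h[1] + 1/4·h[2] + 1/6·h[4]
Solving the 4×4 linear system over states ≠ 3 gives exactly h = [5298/1115, 5184/1115, 936/223, 0, 864/223] (h[3] = 0 is the target).

h = [4.7516, 4.6493, 4.1973, 0.0000, 3.8744]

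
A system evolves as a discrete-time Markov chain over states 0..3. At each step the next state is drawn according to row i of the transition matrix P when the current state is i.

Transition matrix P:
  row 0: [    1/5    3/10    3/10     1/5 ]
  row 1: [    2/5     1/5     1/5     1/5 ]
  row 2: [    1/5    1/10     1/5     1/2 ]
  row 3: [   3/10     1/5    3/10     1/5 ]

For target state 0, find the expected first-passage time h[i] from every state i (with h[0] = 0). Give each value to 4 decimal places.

First-step conditioning: h[0] = 0; for i ≠ 0, h[i] = 1 + Σ_k P[i][k]·h[k].
  h[1] = 1 + 1/5·h[1] + 1/5·h[2] + 1/5·h[3]
  h[2] = 1 + 1/10·h[1] + 1/5·h[2] + 1/2·h[3]
  h[3] = 1 + 1/5·h[1] + 3/10·h[2] + 1/5·h[3]
Solving the 3×3 linear system over states ≠ 0 gives exactly h = [0, 485/159, 200/53, 545/159] (h[0] = 0 is the target).

h = [0.0000, 3.0503, 3.7736, 3.4277]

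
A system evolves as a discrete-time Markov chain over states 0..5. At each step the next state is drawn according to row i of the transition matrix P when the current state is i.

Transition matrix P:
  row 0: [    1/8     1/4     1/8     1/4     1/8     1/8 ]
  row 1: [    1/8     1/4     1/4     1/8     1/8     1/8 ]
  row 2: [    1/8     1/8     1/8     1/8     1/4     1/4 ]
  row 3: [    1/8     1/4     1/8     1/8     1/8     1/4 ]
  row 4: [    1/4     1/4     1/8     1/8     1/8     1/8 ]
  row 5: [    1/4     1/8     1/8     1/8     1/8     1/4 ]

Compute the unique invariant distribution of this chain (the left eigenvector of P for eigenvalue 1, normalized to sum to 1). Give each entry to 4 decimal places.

Balance equations π_j = Σ_i π_i·P[i][j]:
  π_0 = 1/8·π_0 + 1/8·π_1 + 1/8·π_2 + 1/8·π_3 + 1/4·π_4 + 1/4·π_5
  π_1 = 1/4·π_0 + 1/4·π_1 + 1/8·π_2 + 1/4·π_3 + 1/4·π_4 + 1/8·π_5
  π_2 = 1/8·π_0 + 1/4·π_1 + 1/8·π_2 + 1/8·π_3 + 1/8·π_4 + 1/8·π_5
  π_3 = 1/4·π_0 + 1/8·π_1 + 1/8·π_2 + 1/8·π_3 + 1/8·π_4 + 1/8·π_5
  π_4 = 1/8·π_0 + 1/8·π_1 + 1/4·π_2 + 1/8·π_3 + 1/8·π_4 + 1/8·π_5
  normalize: π_0 + π_1 + π_2 + π_3 + π_4 + π_5 = 1
Solving the linear system gives exactly π = [1843/11093, 2307/11093, 1675/11093, 1617/11093, 1596/11093, 2055/11093].

π = [0.1661, 0.2080, 0.1510, 0.1458, 0.1439, 0.1853]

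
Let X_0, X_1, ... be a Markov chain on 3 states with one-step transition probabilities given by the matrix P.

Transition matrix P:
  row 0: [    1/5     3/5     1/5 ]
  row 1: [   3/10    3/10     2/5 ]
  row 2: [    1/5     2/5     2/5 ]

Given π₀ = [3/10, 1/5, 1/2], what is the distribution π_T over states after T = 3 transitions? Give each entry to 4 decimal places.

t=0: π = [0.3000, 0.2000, 0.5000]
t=1: π = [0.2200, 0.4400, 0.3400]
t=2: π = [0.2440, 0.4000, 0.3560]
t=3: π = [0.2400, 0.4088, 0.3512]

π = [0.2400, 0.4088, 0.3512]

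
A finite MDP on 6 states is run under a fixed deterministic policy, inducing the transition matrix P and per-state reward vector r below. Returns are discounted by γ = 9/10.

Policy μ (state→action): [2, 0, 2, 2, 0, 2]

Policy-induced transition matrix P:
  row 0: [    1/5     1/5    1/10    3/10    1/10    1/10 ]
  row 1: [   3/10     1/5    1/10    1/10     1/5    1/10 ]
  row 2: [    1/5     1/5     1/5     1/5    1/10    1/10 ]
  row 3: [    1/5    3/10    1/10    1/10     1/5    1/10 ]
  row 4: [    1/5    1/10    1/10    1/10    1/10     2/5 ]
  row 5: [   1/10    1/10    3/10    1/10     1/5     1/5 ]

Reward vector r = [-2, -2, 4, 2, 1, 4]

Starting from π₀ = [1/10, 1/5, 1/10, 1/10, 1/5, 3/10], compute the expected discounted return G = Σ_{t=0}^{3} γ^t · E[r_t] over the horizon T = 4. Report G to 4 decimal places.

t=0: π = [0.1000, 0.2000, 0.1000, 0.1000, 0.2000, 0.3000], E[r] = 1.4000, γ^t·E[r] = 1.400000, running G = 1.400000
t=1: π = [0.1900, 0.1600, 0.1700, 0.1300, 0.1600, 0.1900], E[r] = 1.1600, γ^t·E[r] = 1.044000, running G = 2.444000
t=2: π = [0.1970, 0.1780, 0.1550, 0.1550, 0.1480, 0.1670], E[r] = 0.9960, γ^t·E[r] = 0.806760, running G = 3.250760
t=3: π = [0.2011, 0.1840, 0.1489, 0.1549, 0.1500, 0.1611], E[r] = 0.9296, γ^t·E[r] = 0.677678, running G = 3.928438

G = 3.9284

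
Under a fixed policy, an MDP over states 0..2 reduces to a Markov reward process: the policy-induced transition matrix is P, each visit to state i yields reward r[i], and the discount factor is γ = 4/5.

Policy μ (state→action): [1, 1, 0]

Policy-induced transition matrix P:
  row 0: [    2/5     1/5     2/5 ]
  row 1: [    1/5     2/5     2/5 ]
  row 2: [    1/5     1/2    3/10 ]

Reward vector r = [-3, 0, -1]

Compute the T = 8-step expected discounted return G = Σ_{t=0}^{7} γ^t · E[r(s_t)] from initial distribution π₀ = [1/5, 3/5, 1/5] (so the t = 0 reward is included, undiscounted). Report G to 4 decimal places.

G = -4.3039

t=0: π = [0.2000, 0.6000, 0.2000], E[r] = -0.8000, γ^t·E[r] = -0.800000, running G = -0.800000
t=1: π = [0.2400, 0.3800, 0.3800], E[r] = -1.1000, γ^t·E[r] = -0.880000, running G = -1.680000
t=2: π = [0.2480, 0.3900, 0.3620], E[r] = -1.1060, γ^t·E[r] = -0.707840, running G = -2.387840
t=3: π = [0.2496, 0.3866, 0.3638], E[r] = -1.1126, γ^t·E[r] = -0.569651, running G = -2.957491
t=4: π = [0.2499, 0.3865, 0.3636], E[r] = -1.1134, γ^t·E[r] = -0.456040, running G = -3.413532
t=5: π = [0.2500, 0.3864, 0.3636], E[r] = -1.1136, γ^t·E[r] = -0.364901, running G = -3.778433
t=6: π = [0.2500, 0.3864, 0.3636], E[r] = -1.1136, γ^t·E[r] = -0.291931, running G = -4.070363
t=7: π = [0.2500, 0.3864, 0.3636], E[r] = -1.1136, γ^t·E[r] = -0.233546, running G = -4.303909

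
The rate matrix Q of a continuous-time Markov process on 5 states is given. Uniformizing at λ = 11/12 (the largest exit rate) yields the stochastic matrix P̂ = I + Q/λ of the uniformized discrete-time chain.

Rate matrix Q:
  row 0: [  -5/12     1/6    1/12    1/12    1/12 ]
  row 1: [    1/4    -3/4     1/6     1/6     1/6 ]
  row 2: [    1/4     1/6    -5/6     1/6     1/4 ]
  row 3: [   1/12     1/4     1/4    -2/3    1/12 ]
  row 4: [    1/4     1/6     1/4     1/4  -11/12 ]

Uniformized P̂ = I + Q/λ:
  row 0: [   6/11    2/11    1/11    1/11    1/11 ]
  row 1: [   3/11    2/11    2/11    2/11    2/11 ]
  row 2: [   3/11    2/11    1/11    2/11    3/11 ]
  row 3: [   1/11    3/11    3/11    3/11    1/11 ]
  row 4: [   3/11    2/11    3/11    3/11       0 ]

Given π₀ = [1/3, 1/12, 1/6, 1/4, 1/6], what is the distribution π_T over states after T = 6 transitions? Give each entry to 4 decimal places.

π = [0.3300, 0.1982, 0.1648, 0.1797, 0.1273]

t=0: π = [0.3333, 0.0833, 0.1667, 0.2500, 0.1667]
t=1: π = [0.3182, 0.2045, 0.1742, 0.1894, 0.1136]
t=2: π = [0.3251, 0.1990, 0.1646, 0.1804, 0.1309]
t=3: π = [0.3286, 0.1982, 0.1656, 0.1806, 0.1270]
t=4: π = [0.3295, 0.1982, 0.1649, 0.1799, 0.1275]
t=5: π = [0.3299, 0.1982, 0.1648, 0.1798, 0.1273]
t=6: π = [0.3300, 0.1982, 0.1648, 0.1797, 0.1273]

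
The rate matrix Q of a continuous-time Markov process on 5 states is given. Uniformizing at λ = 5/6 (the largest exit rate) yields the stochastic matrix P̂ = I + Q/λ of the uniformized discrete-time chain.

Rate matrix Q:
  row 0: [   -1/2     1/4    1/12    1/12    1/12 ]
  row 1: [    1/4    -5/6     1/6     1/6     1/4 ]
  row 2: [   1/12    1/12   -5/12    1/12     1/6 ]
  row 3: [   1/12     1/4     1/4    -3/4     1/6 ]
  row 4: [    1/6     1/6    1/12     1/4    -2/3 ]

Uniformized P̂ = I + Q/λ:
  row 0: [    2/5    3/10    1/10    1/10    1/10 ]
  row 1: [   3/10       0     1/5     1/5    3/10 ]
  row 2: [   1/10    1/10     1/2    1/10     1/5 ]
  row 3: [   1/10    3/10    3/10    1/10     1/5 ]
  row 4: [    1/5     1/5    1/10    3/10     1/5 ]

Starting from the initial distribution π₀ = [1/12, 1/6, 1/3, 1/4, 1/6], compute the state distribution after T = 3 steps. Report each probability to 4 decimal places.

t=0: π = [0.0833, 0.1667, 0.3333, 0.2500, 0.1667]
t=1: π = [0.1750, 0.1667, 0.3000, 0.1500, 0.2083]
t=2: π = [0.2067, 0.1692, 0.2667, 0.1583, 0.1992]
t=3: π = [0.2158, 0.1760, 0.2553, 0.1568, 0.1963]

π = [0.2158, 0.1760, 0.2553, 0.1568, 0.1963]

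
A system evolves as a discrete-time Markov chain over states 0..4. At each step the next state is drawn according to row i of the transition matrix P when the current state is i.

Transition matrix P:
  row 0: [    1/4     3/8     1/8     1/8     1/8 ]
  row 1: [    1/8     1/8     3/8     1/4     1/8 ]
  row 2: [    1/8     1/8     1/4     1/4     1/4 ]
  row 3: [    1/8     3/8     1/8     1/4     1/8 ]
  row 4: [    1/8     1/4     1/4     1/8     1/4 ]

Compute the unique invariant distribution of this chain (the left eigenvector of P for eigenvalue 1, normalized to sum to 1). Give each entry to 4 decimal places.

π = [0.1429, 0.2353, 0.2353, 0.2101, 0.1765]

Balance equations π_j = Σ_i π_i·P[i][j]:
  π_0 = 1/4·π_0 + 1/8·π_1 + 1/8·π_2 + 1/8·π_3 + 1/8·π_4
  π_1 = 3/8·π_0 + 1/8·π_1 + 1/8·π_2 + 3/8·π_3 + 1/4·π_4
  π_2 = 1/8·π_0 + 3/8·π_1 + 1/4·π_2 + 1/8·π_3 + 1/4·π_4
  π_3 = 1/8·π_0 + 1/4·π_1 + 1/4·π_2 + 1/4·π_3 + 1/8·π_4
  normalize: π_0 + π_1 + π_2 + π_3 + π_4 = 1
Solving the linear system gives exactly π = [1/7, 4/17, 4/17, 25/119, 3/17].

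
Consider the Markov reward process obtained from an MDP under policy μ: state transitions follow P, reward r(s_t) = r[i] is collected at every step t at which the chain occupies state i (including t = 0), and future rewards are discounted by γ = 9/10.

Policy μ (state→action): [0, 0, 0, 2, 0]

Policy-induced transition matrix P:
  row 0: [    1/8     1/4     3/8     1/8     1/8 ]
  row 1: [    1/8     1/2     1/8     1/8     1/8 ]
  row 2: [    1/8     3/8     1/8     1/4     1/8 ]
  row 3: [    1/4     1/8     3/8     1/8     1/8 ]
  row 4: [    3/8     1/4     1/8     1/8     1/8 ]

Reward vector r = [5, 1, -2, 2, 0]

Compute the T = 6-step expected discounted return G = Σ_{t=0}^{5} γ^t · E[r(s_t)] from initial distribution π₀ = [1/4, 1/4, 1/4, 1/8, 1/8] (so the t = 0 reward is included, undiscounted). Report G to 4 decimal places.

t=0: π = [0.2500, 0.2500, 0.2500, 0.1250, 0.1250], E[r] = 1.2500, γ^t·E[r] = 1.250000, running G = 1.250000
t=1: π = [0.1719, 0.3281, 0.2188, 0.1563, 0.1250], E[r] = 1.0625, γ^t·E[r] = 0.956250, running G = 2.206250
t=2: π = [0.1758, 0.3398, 0.2070, 0.1523, 0.1250], E[r] = 1.1094, γ^t·E[r] = 0.898594, running G = 3.104844
t=3: π = [0.1753, 0.3418, 0.2070, 0.1509, 0.1250], E[r] = 1.1060, γ^t·E[r] = 0.806243, running G = 3.911086
t=4: π = [0.1751, 0.3425, 0.2065, 0.1509, 0.1250], E[r] = 1.1067, γ^t·E[r] = 0.726099, running G = 4.637185
t=5: π = [0.1751, 0.3426, 0.2065, 0.1508, 0.1250], E[r] = 1.1068, γ^t·E[r] = 0.653534, running G = 5.290719

G = 5.2907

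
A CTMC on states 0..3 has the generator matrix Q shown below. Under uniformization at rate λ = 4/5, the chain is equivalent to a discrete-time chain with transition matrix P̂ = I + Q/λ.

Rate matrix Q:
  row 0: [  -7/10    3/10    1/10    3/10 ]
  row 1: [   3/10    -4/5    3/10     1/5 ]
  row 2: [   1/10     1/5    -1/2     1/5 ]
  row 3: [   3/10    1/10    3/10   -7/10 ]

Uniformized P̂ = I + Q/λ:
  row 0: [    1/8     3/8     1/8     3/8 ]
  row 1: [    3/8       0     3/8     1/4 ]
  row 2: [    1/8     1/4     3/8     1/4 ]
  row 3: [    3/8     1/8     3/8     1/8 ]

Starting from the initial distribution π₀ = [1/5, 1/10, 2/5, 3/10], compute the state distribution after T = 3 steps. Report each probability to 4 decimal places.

π = [0.2359, 0.1998, 0.3156, 0.2486]

t=0: π = [0.2000, 0.1000, 0.4000, 0.3000]
t=1: π = [0.2250, 0.2125, 0.3250, 0.2375]
t=2: π = [0.2375, 0.1953, 0.3188, 0.2484]
t=3: π = [0.2359, 0.1998, 0.3156, 0.2486]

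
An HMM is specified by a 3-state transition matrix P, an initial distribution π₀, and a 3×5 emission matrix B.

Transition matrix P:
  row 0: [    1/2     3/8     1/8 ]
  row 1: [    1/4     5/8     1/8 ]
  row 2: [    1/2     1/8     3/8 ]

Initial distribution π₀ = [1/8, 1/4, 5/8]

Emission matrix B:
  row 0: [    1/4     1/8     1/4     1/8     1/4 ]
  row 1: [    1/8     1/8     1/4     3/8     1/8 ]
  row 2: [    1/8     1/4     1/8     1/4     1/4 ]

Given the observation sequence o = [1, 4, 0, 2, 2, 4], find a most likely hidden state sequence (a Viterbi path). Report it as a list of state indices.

path = [2, 0, 0, 0, 0, 0]

t=0: δ = [1.562e-02, 3.125e-02, 1.562e-01]  (obs o_0=1)
t=1: δ = [1.953e-02, 2.441e-03, 1.465e-02]  ψ = [2, 1, 2]  (obs o_1=4)
t=2: δ = [2.441e-03, 9.155e-04, 6.866e-04]  ψ = [0, 0, 2]  (obs o_2=0)
t=3: δ = [3.052e-04, 2.289e-04, 3.815e-05]  ψ = [0, 0, 0]  (obs o_3=2)
t=4: δ = [3.815e-05, 3.576e-05, 4.768e-06]  ψ = [0, 1, 0]  (obs o_4=2)
t=5: δ = [4.768e-06, 2.794e-06, 1.192e-06]  ψ = [0, 1, 0]  (obs o_5=4)
backtrack: best end state = 0; path = [2, 0, 0, 0, 0, 0]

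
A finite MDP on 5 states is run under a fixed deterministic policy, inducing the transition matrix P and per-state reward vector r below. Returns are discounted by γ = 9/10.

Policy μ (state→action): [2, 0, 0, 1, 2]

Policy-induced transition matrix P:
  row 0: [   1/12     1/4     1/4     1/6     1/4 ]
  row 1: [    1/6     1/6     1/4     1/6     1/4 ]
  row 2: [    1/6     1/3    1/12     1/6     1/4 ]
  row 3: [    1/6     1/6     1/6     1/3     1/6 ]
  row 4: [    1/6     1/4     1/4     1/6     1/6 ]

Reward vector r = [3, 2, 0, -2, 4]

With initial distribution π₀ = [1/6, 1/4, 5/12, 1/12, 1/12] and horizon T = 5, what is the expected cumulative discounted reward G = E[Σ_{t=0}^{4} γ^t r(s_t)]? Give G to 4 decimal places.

t=0: π = [0.1667, 0.2500, 0.4167, 0.0833, 0.0833], E[r] = 1.1667, γ^t·E[r] = 1.166667, running G = 1.166667
t=1: π = [0.1528, 0.2569, 0.1736, 0.1806, 0.2361], E[r] = 1.5556, γ^t·E[r] = 1.400000, running G = 2.566667
t=2: π = [0.1539, 0.2280, 0.2060, 0.1968, 0.2153], E[r] = 1.3854, γ^t·E[r] = 1.122188, running G = 3.688854
t=3: π = [0.1538, 0.2318, 0.1993, 0.1995, 0.2157], E[r] = 1.3888, γ^t·E[r] = 1.012430, running G = 4.701284
t=4: π = [0.1538, 0.2307, 0.2002, 0.1999, 0.2154], E[r] = 1.3847, γ^t·E[r] = 0.908492, running G = 5.609776

G = 5.6098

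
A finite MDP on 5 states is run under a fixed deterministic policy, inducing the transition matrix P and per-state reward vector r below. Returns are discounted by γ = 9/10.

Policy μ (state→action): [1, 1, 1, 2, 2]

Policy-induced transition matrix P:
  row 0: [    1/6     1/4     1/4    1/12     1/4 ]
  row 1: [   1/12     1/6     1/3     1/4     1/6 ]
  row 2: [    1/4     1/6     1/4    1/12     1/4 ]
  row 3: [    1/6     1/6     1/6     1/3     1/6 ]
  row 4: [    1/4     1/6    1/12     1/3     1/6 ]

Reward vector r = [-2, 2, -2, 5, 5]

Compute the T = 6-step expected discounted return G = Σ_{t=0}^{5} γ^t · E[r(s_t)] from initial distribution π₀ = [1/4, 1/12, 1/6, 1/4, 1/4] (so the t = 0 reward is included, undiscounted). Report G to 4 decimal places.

t=0: π = [0.2500, 0.0833, 0.1667, 0.2500, 0.2500], E[r] = 1.8333, γ^t·E[r] = 1.833333, running G = 1.833333
t=1: π = [0.1944, 0.1875, 0.1944, 0.2222, 0.2014], E[r] = 1.7153, γ^t·E[r] = 1.543750, running G = 3.377083
t=2: π = [0.1840, 0.1829, 0.2135, 0.2205, 0.1991], E[r] = 1.6684, γ^t·E[r] = 1.351406, running G = 4.728490
t=3: π = [0.1858, 0.1820, 0.2137, 0.2187, 0.1998], E[r] = 1.6575, γ^t·E[r] = 1.208320, running G = 5.936810
t=4: π = [0.1860, 0.1822, 0.2136, 0.2183, 0.2000], E[r] = 1.6564, γ^t·E[r] = 1.086734, running G = 7.023544
t=5: π = [0.1860, 0.1822, 0.2137, 0.2183, 0.2000], E[r] = 1.6562, γ^t·E[r] = 0.977969, running G = 8.001513

G = 8.0015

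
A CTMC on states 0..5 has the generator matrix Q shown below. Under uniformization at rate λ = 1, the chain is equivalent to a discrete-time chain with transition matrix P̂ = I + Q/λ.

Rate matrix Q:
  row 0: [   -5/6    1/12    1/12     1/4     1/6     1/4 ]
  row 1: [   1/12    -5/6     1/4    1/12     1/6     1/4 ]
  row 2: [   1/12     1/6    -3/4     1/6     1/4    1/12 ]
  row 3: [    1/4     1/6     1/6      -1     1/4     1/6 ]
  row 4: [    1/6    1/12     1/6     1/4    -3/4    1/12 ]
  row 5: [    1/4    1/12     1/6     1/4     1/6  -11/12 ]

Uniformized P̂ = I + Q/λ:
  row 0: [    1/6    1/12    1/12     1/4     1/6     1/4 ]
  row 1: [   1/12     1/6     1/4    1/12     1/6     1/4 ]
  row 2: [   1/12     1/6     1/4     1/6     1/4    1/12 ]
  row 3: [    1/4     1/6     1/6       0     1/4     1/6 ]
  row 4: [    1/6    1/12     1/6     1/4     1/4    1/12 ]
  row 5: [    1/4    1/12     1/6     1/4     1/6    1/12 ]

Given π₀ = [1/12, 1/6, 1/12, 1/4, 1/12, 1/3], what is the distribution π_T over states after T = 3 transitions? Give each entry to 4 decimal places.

t=0: π = [0.0833, 0.1667, 0.0833, 0.2500, 0.0833, 0.3333]
t=1: π = [0.1944, 0.1250, 0.1806, 0.1528, 0.2014, 0.1458]
t=2: π = [0.1661, 0.1215, 0.1759, 0.1759, 0.2112, 0.1493]
t=3: π = [0.1690, 0.1228, 0.1776, 0.1711, 0.2136, 0.1459]

π = [0.1690, 0.1228, 0.1776, 0.1711, 0.2136, 0.1459]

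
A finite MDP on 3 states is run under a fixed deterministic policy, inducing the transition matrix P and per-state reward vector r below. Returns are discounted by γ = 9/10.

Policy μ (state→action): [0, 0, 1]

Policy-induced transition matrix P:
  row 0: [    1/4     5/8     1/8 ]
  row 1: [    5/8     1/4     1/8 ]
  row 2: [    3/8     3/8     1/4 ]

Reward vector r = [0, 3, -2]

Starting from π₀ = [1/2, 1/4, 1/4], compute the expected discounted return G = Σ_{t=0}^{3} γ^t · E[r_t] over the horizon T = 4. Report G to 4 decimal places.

t=0: π = [0.5000, 0.2500, 0.2500], E[r] = 0.2500, γ^t·E[r] = 0.250000, running G = 0.250000
t=1: π = [0.3750, 0.4688, 0.1563], E[r] = 1.0938, γ^t·E[r] = 0.984375, running G = 1.234375
t=2: π = [0.4453, 0.4102, 0.1445], E[r] = 0.9414, γ^t·E[r] = 0.762539, running G = 1.996914
t=3: π = [0.4219, 0.4351, 0.1431], E[r] = 1.0190, γ^t·E[r] = 0.742882, running G = 2.739796

G = 2.7398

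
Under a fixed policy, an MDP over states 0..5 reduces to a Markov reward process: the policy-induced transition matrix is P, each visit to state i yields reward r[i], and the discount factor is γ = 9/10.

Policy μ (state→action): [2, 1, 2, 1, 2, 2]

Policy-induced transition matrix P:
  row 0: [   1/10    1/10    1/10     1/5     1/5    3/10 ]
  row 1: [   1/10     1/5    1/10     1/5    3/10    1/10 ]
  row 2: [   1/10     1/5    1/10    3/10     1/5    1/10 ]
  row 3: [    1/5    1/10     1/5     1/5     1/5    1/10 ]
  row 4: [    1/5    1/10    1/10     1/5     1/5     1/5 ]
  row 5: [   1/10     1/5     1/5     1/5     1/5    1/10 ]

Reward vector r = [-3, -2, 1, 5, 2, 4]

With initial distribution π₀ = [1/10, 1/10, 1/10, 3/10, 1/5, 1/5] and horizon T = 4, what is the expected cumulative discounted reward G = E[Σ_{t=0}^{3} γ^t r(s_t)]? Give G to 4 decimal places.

G = 5.9505

t=0: π = [0.1000, 0.1000, 0.1000, 0.3000, 0.2000, 0.2000], E[r] = 2.3000, γ^t·E[r] = 2.300000, running G = 2.300000
t=1: π = [0.1500, 0.1400, 0.1500, 0.2100, 0.2100, 0.1400], E[r] = 1.4500, γ^t·E[r] = 1.305000, running G = 3.605000
t=2: π = [0.1420, 0.1430, 0.1350, 0.2150, 0.2140, 0.1510], E[r] = 1.5300, γ^t·E[r] = 1.239300, running G = 4.844300
t=3: π = [0.1429, 0.1429, 0.1366, 0.2135, 0.2143, 0.1498], E[r] = 1.5174, γ^t·E[r] = 1.106185, running G = 5.950485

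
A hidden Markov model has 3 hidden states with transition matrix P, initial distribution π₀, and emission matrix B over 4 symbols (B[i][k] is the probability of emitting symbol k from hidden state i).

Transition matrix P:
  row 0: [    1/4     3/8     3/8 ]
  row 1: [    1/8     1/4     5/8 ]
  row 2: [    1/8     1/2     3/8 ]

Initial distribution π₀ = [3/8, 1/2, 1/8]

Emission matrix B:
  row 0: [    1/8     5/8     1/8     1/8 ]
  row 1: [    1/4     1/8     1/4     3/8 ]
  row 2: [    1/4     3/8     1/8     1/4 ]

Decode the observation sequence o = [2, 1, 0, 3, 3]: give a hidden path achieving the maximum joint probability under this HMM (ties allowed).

t=0: δ = [4.688e-02, 1.250e-01, 1.562e-02]  (obs o_0=2)
t=1: δ = [9.766e-03, 3.906e-03, 2.930e-02]  ψ = [1, 1, 1]  (obs o_1=1)
t=2: δ = [4.578e-04, 3.662e-03, 2.747e-03]  ψ = [2, 2, 2]  (obs o_2=0)
t=3: δ = [5.722e-05, 5.150e-04, 5.722e-04]  ψ = [1, 2, 1]  (obs o_3=3)
t=4: δ = [8.941e-06, 1.073e-04, 8.047e-05]  ψ = [2, 2, 1]  (obs o_4=3)
backtrack: best end state = 1; path = [1, 2, 1, 2, 1]

path = [1, 2, 1, 2, 1]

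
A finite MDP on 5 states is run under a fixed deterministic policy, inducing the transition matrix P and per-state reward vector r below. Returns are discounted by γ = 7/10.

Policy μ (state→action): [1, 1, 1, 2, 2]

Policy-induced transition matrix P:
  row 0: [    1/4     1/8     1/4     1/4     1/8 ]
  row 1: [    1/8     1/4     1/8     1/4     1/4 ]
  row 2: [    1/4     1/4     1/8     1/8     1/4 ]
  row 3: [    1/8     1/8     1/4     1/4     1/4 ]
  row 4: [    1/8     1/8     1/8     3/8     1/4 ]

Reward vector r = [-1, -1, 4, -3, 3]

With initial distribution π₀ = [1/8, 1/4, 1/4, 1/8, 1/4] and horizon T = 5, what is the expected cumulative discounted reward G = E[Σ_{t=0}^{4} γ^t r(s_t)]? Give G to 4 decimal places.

t=0: π = [0.1250, 0.2500, 0.2500, 0.1250, 0.2500], E[r] = 1.0000, γ^t·E[r] = 1.000000, running G = 1.000000
t=1: π = [0.1719, 0.1875, 0.1563, 0.2500, 0.2344], E[r] = 0.2188, γ^t·E[r] = 0.153125, running G = 1.153125
t=2: π = [0.1660, 0.1680, 0.1777, 0.2598, 0.2285], E[r] = 0.2832, γ^t·E[r] = 0.138770, running G = 1.291895
t=3: π = [0.1680, 0.1682, 0.1782, 0.2563, 0.2292], E[r] = 0.2954, γ^t·E[r] = 0.101326, running G = 1.393220
t=4: π = [0.1683, 0.1683, 0.1780, 0.2564, 0.2290], E[r] = 0.2935, γ^t·E[r] = 0.070459, running G = 1.463679

G = 1.4637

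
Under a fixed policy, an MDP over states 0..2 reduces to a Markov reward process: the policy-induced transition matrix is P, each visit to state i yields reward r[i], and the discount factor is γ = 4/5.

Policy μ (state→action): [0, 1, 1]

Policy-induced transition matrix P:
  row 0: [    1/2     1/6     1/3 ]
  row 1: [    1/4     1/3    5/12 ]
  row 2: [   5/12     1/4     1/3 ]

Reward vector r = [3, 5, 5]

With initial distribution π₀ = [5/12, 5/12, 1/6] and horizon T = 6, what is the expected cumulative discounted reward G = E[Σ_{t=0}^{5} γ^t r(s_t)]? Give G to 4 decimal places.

G = 15.4536

t=0: π = [0.4167, 0.4167, 0.1667], E[r] = 4.1667, γ^t·E[r] = 4.166667, running G = 4.166667
t=1: π = [0.3819, 0.2500, 0.3681], E[r] = 4.2361, γ^t·E[r] = 3.388889, running G = 7.555556
t=2: π = [0.4068, 0.2390, 0.3542], E[r] = 4.1863, γ^t·E[r] = 2.679259, running G = 10.234815
t=3: π = [0.4107, 0.2360, 0.3533], E[r] = 4.1785, γ^t·E[r] = 2.139407, running G = 12.374222
t=4: π = [0.4116, 0.2354, 0.3530], E[r] = 4.1769, γ^t·E[r] = 1.710851, running G = 14.085073
t=5: π = [0.4117, 0.2353, 0.3530], E[r] = 4.1766, γ^t·E[r] = 1.368573, running G = 15.453646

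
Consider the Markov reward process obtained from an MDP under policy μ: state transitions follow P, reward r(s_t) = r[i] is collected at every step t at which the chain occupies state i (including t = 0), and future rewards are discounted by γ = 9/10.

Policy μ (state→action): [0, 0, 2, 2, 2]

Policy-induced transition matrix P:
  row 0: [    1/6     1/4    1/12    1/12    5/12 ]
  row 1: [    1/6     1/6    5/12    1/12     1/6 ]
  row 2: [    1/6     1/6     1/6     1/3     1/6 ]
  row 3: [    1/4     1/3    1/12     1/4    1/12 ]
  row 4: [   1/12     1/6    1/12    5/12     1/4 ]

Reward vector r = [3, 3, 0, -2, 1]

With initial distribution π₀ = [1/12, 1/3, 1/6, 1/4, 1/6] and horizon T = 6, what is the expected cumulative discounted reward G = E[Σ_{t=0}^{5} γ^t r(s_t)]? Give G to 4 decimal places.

t=0: π = [0.0833, 0.3333, 0.1667, 0.2500, 0.1667], E[r] = 0.9167, γ^t·E[r] = 0.916667, running G = 0.916667
t=1: π = [0.1736, 0.2153, 0.2083, 0.2222, 0.1806], E[r] = 0.9028, γ^t·E[r] = 0.812500, running G = 1.729167
t=2: π = [0.1701, 0.2182, 0.1725, 0.2326, 0.2066], E[r] = 0.9063, γ^t·E[r] = 0.734063, running G = 2.463229
t=3: π = [0.1688, 0.2196, 0.1704, 0.2341, 0.2070], E[r] = 0.9042, γ^t·E[r] = 0.659180, running G = 3.122409
t=4: π = [0.1689, 0.2198, 0.1707, 0.2340, 0.2066], E[r] = 0.9047, γ^t·E[r] = 0.593578, running G = 3.715987
t=5: π = [0.1689, 0.2197, 0.1708, 0.2339, 0.2066], E[r] = 0.9049, γ^t·E[r] = 0.534331, running G = 4.250318

G = 4.2503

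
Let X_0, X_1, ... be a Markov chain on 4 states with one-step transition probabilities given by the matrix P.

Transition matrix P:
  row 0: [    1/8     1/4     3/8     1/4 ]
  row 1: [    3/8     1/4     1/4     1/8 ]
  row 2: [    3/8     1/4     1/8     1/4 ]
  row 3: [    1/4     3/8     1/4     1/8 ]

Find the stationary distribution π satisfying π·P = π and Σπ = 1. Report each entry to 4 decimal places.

π = [0.2808, 0.2740, 0.2534, 0.1918]

Balance equations π_j = Σ_i π_i·P[i][j]:
  π_0 = 1/8·π_0 + 3/8·π_1 + 3/8·π_2 + 1/4·π_3
  π_1 = 1/4·π_0 + 1/4·π_1 + 1/4·π_2 + 3/8·π_3
  π_2 = 3/8·π_0 + 1/4·π_1 + 1/8·π_2 + 1/4·π_3
  normalize: π_0 + π_1 + π_2 + π_3 = 1
Solving the linear system gives exactly π = [41/146, 20/73, 37/146, 14/73].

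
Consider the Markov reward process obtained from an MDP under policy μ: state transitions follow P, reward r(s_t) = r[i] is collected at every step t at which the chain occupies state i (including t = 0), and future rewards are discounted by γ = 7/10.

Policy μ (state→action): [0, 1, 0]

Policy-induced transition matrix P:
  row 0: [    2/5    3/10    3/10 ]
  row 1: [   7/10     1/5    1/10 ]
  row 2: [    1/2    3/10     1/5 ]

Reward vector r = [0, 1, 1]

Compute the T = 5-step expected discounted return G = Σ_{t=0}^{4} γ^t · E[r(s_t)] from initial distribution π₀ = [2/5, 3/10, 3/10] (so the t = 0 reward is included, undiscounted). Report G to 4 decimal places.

G = 1.4691

t=0: π = [0.4000, 0.3000, 0.3000], E[r] = 0.6000, γ^t·E[r] = 0.600000, running G = 0.600000
t=1: π = [0.5200, 0.2700, 0.2100], E[r] = 0.4800, γ^t·E[r] = 0.336000, running G = 0.936000
t=2: π = [0.5020, 0.2730, 0.2250], E[r] = 0.4980, γ^t·E[r] = 0.244020, running G = 1.180020
t=3: π = [0.5044, 0.2727, 0.2229], E[r] = 0.4956, γ^t·E[r] = 0.169991, running G = 1.350011
t=4: π = [0.5041, 0.2727, 0.2232], E[r] = 0.4959, γ^t·E[r] = 0.119066, running G = 1.469076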